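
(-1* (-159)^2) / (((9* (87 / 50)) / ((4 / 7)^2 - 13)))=29073150 / 1421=20459.64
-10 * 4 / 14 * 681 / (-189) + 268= 122728 / 441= 278.29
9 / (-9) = -1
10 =10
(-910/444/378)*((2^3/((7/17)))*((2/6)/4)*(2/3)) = -1105/188811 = -0.01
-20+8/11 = -212/11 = -19.27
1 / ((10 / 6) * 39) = 1 / 65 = 0.02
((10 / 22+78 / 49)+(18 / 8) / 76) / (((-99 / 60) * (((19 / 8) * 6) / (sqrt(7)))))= -1700815 * sqrt(7) / 19263321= -0.23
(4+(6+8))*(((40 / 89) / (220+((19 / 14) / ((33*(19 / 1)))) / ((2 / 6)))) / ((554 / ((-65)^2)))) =234234000 / 835268293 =0.28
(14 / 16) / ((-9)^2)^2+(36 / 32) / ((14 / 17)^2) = 1.66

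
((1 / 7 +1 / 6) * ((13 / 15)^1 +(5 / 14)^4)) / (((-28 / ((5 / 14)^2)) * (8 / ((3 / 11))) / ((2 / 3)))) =-3006445 / 106256812032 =-0.00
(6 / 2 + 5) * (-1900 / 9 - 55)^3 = -109902239000 / 729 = -150757529.49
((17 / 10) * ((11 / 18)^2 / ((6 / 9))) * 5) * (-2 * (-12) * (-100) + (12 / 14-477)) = -4601509 / 336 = -13694.97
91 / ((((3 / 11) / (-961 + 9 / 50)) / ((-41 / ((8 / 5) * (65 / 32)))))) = 303330874 / 75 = 4044411.65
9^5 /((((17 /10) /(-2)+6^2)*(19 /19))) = 1180980 /703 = 1679.91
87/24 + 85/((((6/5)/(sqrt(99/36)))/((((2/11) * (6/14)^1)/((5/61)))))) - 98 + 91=-27/8 + 5185 * sqrt(11)/154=108.29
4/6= 2/3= 0.67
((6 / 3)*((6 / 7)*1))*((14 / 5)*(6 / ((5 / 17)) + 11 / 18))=7564 / 75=100.85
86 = 86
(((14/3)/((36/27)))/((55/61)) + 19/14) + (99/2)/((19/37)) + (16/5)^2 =8183561/73150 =111.87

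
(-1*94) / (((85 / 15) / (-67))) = 18894 / 17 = 1111.41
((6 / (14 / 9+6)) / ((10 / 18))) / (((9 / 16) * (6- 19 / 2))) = -432 / 595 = -0.73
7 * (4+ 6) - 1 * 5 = 65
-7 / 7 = -1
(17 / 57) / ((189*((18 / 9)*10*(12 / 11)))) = 187 / 2585520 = 0.00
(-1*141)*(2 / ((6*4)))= -47 / 4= -11.75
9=9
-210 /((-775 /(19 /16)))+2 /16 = 277 /620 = 0.45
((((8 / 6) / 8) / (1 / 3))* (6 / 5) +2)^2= 169 / 25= 6.76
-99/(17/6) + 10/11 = -6364/187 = -34.03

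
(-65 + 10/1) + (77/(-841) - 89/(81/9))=-491837/7569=-64.98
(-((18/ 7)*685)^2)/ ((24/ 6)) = -38007225/ 49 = -775657.65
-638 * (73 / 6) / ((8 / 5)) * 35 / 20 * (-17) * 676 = 2341624285 / 24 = 97567678.54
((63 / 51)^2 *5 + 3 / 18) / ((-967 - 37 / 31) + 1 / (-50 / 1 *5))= -52386125 / 6505561377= -0.01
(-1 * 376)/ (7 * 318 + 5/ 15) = -1128/ 6679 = -0.17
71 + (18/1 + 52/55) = 4947/55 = 89.95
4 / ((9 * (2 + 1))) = 4 / 27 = 0.15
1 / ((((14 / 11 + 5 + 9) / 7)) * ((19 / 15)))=55 / 152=0.36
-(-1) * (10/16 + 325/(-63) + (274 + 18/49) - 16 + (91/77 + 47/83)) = 823245013/3221064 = 255.58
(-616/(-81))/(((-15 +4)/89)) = -4984/81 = -61.53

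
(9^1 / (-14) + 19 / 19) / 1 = 5 / 14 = 0.36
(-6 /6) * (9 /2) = -9 /2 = -4.50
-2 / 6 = -1 / 3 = -0.33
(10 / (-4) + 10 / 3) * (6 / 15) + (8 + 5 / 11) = 290 / 33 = 8.79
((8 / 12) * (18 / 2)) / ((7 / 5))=30 / 7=4.29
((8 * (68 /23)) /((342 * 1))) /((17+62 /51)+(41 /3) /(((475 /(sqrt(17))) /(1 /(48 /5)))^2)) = 1686835200 /444297123727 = 0.00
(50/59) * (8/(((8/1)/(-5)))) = -250/59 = -4.24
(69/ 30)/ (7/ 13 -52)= -0.04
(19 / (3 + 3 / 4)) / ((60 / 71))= 1349 / 225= 6.00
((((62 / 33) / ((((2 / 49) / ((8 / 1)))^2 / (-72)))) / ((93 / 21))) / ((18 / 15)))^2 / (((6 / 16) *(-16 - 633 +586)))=-132230699417600 / 3267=-40474655469.12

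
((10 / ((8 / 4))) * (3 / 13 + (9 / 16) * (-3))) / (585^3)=-101 / 2776129200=-0.00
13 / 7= 1.86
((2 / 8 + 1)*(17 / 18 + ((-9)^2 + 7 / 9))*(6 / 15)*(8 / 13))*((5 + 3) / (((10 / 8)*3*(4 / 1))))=23824 / 1755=13.57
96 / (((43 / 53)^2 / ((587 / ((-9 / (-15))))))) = 142683.22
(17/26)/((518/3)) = 51/13468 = 0.00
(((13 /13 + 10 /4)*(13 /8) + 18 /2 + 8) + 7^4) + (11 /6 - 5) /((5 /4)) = 581077 /240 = 2421.15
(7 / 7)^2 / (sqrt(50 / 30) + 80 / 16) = 3 / 14 - sqrt(15) / 70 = 0.16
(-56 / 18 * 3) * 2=-56 / 3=-18.67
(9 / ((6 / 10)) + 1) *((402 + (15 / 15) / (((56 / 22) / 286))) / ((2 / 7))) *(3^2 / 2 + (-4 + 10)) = 302442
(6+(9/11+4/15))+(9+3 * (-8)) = -1306/165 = -7.92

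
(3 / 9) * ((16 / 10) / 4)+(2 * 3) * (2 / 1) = 182 / 15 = 12.13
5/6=0.83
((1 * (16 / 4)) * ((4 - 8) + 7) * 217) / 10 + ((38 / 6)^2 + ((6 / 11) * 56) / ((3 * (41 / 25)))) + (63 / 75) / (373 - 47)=306.72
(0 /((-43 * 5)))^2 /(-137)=0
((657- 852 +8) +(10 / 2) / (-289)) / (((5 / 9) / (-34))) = 972864 / 85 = 11445.46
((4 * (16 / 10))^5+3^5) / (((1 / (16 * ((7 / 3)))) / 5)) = 3843146384 / 1875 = 2049678.07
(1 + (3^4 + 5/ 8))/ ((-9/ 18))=-661/ 4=-165.25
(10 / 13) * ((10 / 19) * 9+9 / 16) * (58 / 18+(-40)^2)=12913955 / 1976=6535.40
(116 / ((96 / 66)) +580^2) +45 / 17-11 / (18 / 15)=68640539 / 204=336473.23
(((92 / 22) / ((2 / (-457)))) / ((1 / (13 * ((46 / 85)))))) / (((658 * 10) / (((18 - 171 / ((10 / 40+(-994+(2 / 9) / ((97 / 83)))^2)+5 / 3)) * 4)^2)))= -4343949602081456310560420652629664 / 820201245167029226263947074275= -5296.20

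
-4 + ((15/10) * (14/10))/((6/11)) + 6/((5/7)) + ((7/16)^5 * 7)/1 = 8768401/1048576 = 8.36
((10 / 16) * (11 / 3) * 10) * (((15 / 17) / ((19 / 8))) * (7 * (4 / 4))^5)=46219250 / 323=143093.65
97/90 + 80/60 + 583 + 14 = 599.41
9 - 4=5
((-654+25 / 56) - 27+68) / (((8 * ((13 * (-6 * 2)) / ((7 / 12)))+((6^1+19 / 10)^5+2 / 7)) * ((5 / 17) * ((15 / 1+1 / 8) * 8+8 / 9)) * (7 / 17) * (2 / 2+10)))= -74351752500 / 564309086056639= -0.00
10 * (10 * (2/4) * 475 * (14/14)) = 23750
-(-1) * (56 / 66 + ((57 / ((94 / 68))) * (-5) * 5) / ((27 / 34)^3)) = -6979477508 / 3392037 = -2057.61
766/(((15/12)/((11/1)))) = 33704/5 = 6740.80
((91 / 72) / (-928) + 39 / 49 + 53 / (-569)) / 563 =1306655533 / 1048810952448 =0.00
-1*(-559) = 559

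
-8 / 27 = -0.30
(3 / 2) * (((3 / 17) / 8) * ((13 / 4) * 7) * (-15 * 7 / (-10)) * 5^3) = 987.99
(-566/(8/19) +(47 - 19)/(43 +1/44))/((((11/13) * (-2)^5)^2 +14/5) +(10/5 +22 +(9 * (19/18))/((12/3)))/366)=-1.83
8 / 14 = 4 / 7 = 0.57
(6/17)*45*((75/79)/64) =10125/42976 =0.24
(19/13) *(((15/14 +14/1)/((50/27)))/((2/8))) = 108243/2275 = 47.58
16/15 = 1.07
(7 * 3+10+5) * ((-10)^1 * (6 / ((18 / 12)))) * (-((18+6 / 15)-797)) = -1121184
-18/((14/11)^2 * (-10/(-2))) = -1089/490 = -2.22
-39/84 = -13/28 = -0.46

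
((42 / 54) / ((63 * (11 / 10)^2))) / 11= 100 / 107811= 0.00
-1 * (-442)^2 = -195364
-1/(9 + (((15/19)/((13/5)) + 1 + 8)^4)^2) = -13854014124583882561/777678807996998879468268105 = -0.00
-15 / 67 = -0.22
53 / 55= 0.96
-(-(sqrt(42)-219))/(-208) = 219/208-sqrt(42)/208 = 1.02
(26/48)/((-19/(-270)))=585/76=7.70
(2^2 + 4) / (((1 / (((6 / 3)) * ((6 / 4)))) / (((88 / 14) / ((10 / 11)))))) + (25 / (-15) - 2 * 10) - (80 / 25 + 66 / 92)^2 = 143228599 / 1110900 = 128.93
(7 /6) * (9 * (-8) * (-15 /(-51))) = -420 /17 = -24.71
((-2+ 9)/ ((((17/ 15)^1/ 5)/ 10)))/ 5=1050/ 17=61.76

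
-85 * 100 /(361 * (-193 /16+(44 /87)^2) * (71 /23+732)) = 35496000 /13083853321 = 0.00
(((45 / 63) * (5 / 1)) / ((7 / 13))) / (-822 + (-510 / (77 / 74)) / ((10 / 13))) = -3575 / 786492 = -0.00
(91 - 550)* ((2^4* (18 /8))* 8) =-132192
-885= -885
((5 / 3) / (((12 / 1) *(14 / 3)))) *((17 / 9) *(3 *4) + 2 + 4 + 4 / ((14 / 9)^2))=22285 / 24696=0.90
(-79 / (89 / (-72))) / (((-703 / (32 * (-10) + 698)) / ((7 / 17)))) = -15050448 / 1063639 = -14.15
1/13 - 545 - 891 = -18667/13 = -1435.92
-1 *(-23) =23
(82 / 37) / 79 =82 / 2923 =0.03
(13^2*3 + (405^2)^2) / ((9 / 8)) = 71744536352 / 3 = 23914845450.67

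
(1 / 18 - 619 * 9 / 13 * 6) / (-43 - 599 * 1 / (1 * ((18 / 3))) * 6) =601655 / 150228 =4.00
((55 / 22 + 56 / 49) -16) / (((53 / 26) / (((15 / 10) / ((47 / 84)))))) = -40482 / 2491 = -16.25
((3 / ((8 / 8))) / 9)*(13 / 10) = 13 / 30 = 0.43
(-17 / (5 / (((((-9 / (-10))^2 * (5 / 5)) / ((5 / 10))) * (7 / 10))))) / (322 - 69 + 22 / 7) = -67473 / 4482500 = -0.02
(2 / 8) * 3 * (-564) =-423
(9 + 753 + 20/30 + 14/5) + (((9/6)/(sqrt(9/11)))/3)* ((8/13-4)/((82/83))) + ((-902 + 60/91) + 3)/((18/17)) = -679493/8190-913* sqrt(11)/1599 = -84.86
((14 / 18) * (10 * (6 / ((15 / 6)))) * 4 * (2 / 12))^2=12544 / 81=154.86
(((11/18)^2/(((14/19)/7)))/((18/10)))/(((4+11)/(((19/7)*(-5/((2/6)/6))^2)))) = 2888.96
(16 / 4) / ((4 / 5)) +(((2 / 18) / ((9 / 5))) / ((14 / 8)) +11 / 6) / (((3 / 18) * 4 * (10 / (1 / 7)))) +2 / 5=5.44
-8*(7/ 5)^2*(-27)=10584/ 25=423.36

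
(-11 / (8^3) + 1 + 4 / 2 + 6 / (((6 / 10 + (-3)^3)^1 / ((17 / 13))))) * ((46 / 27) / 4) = 4515245 / 3953664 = 1.14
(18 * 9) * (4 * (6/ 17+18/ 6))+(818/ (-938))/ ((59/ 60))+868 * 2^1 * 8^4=3345923995868/ 470407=7112827.82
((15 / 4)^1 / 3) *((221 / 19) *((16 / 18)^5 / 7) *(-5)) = -45260800 / 7853517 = -5.76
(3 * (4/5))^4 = 20736/625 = 33.18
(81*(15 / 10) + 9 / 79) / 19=19215 / 3002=6.40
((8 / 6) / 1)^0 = 1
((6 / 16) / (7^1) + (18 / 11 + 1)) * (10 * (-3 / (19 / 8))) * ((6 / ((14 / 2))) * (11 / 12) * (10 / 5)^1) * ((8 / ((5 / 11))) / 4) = -218724 / 931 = -234.93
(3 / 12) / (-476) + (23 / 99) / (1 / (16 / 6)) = 350039 / 565488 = 0.62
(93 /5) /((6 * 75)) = 31 /750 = 0.04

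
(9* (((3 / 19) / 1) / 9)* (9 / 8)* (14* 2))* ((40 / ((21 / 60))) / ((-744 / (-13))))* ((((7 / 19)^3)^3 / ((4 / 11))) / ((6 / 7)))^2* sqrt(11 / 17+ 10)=3137830872153591939325* sqrt(3077) / 33364069073055528366986781856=0.00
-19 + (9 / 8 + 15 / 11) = -1453 / 88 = -16.51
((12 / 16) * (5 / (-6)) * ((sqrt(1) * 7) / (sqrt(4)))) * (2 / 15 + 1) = -119 / 48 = -2.48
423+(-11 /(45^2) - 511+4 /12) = -177536 /2025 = -87.67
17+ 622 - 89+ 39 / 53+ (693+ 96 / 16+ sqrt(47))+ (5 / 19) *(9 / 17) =sqrt(47)+ 21396613 / 17119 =1256.73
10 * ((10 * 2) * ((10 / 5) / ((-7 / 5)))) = -2000 / 7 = -285.71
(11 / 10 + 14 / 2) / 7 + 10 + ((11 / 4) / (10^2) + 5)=45317 / 2800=16.18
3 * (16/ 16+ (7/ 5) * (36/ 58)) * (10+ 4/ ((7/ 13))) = 97.72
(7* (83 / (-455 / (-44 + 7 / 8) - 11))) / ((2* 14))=-5727 / 124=-46.19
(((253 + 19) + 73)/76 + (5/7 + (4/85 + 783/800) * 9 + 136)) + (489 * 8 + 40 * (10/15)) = 22189378241/5426400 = 4089.15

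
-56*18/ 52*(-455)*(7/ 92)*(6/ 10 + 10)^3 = 459583299/ 575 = 799275.30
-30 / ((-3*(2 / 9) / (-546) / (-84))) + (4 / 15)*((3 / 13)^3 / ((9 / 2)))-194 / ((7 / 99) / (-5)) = 159756942206 / 76895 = 2077598.57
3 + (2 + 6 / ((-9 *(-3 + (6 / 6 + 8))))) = 44 / 9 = 4.89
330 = 330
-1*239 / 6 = -239 / 6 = -39.83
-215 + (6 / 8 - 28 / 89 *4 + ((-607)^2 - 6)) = 131088987 / 356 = 368227.49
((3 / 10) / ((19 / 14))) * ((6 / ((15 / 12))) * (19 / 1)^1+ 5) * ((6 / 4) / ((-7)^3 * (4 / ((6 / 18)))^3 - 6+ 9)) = -10101 / 187688650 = -0.00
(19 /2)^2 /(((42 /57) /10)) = 1224.82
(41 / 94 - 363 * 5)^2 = 29093783761 / 8836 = 3292641.89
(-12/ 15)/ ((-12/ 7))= 7/ 15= 0.47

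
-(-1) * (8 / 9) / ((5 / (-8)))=-64 / 45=-1.42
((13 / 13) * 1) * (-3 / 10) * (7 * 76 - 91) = -132.30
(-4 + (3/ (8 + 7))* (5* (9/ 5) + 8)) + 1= 2/ 5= 0.40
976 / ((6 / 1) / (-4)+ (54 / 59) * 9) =115168 / 795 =144.87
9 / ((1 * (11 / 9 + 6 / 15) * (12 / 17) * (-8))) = -2295 / 2336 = -0.98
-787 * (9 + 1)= -7870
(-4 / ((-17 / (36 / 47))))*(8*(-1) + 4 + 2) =-288 / 799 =-0.36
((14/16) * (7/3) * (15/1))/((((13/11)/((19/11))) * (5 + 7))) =4655/1248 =3.73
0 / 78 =0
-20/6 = -10/3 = -3.33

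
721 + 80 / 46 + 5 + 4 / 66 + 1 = 553159 / 759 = 728.80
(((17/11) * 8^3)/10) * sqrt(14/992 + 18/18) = 1088 * sqrt(15593)/1705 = 79.68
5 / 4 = 1.25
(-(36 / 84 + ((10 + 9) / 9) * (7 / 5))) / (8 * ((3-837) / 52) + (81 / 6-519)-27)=27716 / 5412015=0.01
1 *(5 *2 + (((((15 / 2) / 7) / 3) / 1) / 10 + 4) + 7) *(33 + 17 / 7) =36518 / 49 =745.27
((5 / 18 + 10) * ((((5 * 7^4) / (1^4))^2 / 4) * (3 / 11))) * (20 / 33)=133311023125 / 2178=61207999.60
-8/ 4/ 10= -0.20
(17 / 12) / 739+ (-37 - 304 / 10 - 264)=-14694191 / 44340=-331.40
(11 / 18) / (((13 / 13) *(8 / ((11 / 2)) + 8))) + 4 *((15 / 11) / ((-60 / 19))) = -34237 / 20592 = -1.66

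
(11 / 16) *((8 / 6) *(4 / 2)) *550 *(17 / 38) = 451.10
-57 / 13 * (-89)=5073 / 13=390.23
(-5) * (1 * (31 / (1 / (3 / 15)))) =-31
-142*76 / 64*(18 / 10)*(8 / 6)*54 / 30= -36423 / 50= -728.46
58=58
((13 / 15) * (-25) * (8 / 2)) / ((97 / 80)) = -20800 / 291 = -71.48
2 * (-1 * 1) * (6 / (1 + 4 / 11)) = -44 / 5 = -8.80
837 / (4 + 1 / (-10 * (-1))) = 8370 / 41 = 204.15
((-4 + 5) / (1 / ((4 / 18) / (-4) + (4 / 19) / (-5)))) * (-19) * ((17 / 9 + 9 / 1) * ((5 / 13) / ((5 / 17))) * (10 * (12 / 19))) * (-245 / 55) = -54531512 / 73359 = -743.35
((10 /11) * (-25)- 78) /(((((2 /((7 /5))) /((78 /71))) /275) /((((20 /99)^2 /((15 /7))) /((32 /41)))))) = -361720450 /695871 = -519.81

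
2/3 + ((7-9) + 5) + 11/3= 22/3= 7.33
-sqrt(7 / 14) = -sqrt(2) / 2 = -0.71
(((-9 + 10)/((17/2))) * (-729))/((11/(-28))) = 40824/187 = 218.31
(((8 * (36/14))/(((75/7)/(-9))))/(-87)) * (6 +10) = 2304/725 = 3.18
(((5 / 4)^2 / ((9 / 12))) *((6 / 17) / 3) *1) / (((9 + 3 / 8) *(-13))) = -4 / 1989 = -0.00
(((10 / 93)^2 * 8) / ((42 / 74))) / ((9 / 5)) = 148000 / 1634661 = 0.09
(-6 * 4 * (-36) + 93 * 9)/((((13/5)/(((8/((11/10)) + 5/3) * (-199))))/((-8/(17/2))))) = 2662858800/2431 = 1095375.89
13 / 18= 0.72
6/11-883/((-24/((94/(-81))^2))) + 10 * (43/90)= 23761115/433026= 54.87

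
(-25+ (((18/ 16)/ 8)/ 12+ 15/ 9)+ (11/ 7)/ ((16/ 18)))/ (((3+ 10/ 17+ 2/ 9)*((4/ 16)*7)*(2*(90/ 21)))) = -1969841/ 5223680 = -0.38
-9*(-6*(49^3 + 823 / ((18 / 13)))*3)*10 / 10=19155429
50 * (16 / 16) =50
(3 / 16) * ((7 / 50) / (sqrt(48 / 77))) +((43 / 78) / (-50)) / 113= -43 / 440700 +7 * sqrt(231) / 3200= 0.03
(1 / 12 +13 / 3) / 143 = 53 / 1716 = 0.03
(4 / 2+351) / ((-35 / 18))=-6354 / 35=-181.54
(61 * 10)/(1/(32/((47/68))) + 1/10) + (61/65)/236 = 101808592703/20294820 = 5016.48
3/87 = 1/29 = 0.03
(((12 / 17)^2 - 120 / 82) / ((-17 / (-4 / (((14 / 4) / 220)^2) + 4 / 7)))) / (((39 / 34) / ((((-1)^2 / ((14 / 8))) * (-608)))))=14358071095296 / 52834691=271754.61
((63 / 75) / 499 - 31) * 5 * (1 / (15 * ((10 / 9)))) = -580056 / 62375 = -9.30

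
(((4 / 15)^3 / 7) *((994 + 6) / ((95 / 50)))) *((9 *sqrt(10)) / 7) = 5120 *sqrt(10) / 2793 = 5.80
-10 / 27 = -0.37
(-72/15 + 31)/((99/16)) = 2096/495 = 4.23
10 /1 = 10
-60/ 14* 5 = -150/ 7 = -21.43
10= 10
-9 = -9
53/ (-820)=-53/ 820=-0.06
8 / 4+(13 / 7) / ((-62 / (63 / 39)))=121 / 62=1.95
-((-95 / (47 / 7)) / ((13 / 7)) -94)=62089 / 611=101.62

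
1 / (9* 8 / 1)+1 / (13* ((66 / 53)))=779 / 10296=0.08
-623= -623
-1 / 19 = -0.05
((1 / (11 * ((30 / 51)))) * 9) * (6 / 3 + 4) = 459 / 55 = 8.35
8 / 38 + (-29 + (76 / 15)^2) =-13331 / 4275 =-3.12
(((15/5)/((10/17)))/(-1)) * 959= -48909/10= -4890.90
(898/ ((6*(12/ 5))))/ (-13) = -2245/ 468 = -4.80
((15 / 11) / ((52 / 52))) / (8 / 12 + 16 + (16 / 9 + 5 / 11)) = 135 / 1871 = 0.07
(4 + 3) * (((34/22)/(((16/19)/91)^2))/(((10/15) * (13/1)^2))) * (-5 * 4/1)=-31574865/1408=-22425.33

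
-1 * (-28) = 28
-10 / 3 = -3.33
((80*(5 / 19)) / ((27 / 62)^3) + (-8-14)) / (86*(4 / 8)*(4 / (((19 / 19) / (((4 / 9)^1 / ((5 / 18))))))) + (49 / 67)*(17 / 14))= 58359483020 / 69177891483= 0.84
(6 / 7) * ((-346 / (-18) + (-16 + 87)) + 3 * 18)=2596 / 21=123.62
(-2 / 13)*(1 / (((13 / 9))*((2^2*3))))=-3 / 338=-0.01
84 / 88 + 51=1143 / 22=51.95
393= 393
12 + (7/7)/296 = 3553/296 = 12.00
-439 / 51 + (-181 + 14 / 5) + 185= -461 / 255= -1.81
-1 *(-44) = 44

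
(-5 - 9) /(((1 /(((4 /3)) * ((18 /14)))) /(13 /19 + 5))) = -2592 /19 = -136.42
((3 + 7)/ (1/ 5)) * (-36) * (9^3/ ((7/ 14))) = -2624400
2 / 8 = 1 / 4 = 0.25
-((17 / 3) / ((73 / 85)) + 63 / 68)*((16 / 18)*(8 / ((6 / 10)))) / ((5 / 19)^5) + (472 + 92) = -4403993957788 / 62825625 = -70098.69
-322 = -322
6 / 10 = 3 / 5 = 0.60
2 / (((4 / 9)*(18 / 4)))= 1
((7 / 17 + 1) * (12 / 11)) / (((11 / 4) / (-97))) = -111744 / 2057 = -54.32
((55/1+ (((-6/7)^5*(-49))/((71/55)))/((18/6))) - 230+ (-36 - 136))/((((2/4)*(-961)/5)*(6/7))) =41539655/10029957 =4.14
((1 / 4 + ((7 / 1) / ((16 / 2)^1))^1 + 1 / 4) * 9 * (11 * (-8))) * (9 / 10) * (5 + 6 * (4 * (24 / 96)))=-107811 / 10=-10781.10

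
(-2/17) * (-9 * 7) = 126/17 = 7.41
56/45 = 1.24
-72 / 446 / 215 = -36 / 47945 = -0.00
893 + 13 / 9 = 8050 / 9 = 894.44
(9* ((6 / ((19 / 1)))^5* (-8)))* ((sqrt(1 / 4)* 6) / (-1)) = 1679616 / 2476099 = 0.68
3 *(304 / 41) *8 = 7296 / 41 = 177.95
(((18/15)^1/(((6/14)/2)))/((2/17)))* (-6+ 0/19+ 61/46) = -5117/23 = -222.48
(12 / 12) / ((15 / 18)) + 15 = 81 / 5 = 16.20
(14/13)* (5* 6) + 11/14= 6023/182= 33.09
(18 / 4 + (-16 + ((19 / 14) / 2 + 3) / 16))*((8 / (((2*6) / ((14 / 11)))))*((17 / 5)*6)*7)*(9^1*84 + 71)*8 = -45171567 / 5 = -9034313.40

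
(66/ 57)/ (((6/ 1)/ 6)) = 22/ 19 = 1.16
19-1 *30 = -11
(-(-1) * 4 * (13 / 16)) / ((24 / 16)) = 2.17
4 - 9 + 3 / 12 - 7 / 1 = -47 / 4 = -11.75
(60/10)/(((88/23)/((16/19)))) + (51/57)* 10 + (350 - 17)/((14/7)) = 73889/418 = 176.77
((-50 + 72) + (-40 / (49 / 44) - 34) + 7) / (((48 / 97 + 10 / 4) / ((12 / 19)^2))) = -56011680 / 10277309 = -5.45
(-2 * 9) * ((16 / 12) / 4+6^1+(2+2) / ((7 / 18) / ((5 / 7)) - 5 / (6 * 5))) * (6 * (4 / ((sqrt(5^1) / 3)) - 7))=217476 / 17 - 372816 * sqrt(5) / 85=2985.15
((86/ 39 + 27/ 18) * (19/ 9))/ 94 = 5491/ 65988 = 0.08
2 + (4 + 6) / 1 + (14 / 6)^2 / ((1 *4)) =13.36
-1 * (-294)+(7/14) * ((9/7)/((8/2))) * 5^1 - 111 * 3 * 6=-95379/56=-1703.20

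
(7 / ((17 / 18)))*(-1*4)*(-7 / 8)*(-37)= -16317 / 17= -959.82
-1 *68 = -68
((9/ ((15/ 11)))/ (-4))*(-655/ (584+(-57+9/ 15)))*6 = 64845/ 5276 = 12.29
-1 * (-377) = 377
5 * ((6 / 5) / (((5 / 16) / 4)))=384 / 5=76.80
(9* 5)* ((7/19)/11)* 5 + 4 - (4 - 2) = 1993/209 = 9.54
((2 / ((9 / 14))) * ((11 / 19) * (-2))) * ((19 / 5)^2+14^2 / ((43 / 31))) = -561.04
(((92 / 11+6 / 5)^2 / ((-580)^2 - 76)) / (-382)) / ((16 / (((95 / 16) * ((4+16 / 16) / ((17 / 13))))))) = -17084743 / 16913577905664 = -0.00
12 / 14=0.86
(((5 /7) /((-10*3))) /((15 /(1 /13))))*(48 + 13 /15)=-733 /122850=-0.01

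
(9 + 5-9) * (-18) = -90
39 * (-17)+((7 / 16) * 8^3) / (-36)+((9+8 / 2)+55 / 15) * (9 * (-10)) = -19523 / 9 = -2169.22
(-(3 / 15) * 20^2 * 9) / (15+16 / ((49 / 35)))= -1008 / 37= -27.24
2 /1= 2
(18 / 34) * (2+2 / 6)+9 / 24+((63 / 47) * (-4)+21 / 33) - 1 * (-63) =4210631 / 70312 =59.88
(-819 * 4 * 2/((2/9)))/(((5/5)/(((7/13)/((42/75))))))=-28350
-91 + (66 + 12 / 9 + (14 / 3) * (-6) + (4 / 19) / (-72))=-17671 / 342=-51.67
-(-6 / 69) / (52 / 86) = 43 / 299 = 0.14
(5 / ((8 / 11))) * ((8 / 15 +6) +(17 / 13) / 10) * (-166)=-2372887 / 312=-7605.41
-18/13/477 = -2/689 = -0.00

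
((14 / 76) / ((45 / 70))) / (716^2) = 49 / 87664176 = 0.00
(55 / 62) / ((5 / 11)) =121 / 62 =1.95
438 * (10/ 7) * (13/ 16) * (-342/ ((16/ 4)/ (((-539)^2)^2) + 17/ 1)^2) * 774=-106520726292059153783133189765/ 228752292320537070399889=-465659.71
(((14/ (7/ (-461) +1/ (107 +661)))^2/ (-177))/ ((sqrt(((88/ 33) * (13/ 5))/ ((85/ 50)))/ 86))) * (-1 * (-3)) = -528224842285056 * sqrt(663)/ 18528591575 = -734062.74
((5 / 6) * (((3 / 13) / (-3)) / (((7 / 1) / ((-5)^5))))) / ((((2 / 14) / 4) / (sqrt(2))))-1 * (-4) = 4 +31250 * sqrt(2) / 39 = 1137.18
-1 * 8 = -8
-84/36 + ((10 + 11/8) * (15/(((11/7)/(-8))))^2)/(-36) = -669697/363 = -1844.90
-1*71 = -71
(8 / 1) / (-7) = -8 / 7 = -1.14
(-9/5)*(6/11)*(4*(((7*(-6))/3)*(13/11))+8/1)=6912/121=57.12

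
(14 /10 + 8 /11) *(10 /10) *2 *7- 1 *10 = 1088 /55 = 19.78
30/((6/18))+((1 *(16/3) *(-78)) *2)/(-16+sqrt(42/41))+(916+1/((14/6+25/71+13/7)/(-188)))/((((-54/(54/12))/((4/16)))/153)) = -2642.32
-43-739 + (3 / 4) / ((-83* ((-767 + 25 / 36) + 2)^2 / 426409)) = -782.01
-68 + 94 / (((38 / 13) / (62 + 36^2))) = 828446 / 19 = 43602.42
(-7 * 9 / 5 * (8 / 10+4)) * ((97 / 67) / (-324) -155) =47107718 / 5025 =9374.67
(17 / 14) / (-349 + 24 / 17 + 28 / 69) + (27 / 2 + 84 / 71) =2971162482 / 202400765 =14.68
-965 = -965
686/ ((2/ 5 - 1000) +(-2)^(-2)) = -13720/ 19987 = -0.69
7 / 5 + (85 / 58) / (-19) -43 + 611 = 3136969 / 5510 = 569.32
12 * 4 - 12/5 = 45.60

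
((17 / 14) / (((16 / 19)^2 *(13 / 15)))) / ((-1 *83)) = -0.02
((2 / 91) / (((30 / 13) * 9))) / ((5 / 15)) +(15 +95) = 34651 / 315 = 110.00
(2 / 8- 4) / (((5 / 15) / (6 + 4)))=-225 / 2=-112.50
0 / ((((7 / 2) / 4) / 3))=0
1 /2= 0.50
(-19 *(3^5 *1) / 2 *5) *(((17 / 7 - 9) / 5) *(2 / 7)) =212382 / 49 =4334.33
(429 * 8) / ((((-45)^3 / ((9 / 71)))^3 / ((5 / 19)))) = -0.00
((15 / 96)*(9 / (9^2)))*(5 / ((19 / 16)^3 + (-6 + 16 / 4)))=-3200 / 11997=-0.27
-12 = -12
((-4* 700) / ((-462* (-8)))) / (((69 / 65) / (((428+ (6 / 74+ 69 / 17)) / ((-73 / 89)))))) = 39311389000 / 104553009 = 375.99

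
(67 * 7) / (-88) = -469 / 88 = -5.33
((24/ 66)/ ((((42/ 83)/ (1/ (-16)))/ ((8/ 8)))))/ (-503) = 83/ 929544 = 0.00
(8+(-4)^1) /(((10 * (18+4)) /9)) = 9 /55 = 0.16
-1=-1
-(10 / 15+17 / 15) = -9 / 5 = -1.80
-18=-18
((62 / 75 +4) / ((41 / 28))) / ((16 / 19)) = 24073 / 6150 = 3.91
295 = 295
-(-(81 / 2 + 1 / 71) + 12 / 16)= 11293 / 284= 39.76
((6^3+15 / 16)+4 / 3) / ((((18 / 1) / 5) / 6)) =52385 / 144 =363.78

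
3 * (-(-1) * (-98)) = -294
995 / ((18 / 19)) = 18905 / 18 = 1050.28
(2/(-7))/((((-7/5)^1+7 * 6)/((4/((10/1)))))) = -4/1421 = -0.00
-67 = -67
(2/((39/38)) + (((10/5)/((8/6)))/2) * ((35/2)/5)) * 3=1427/104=13.72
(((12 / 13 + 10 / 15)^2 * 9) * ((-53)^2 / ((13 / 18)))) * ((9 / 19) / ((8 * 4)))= 218655369 / 166972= 1309.53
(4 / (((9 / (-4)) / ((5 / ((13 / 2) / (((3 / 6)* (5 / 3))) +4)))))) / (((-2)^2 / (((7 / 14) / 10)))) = -5 / 531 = -0.01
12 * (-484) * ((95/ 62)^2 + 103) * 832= -509067610.04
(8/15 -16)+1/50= -2317/150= -15.45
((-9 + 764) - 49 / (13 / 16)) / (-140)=-4.96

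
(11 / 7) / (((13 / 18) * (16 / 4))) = 99 / 182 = 0.54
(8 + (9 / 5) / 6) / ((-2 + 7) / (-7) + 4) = 581 / 230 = 2.53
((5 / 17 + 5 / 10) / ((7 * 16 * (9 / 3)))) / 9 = 1 / 3808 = 0.00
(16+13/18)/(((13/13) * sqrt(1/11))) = 55.46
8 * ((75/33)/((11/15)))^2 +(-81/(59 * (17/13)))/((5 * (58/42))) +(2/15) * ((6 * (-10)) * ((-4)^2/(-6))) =626147941141/6387941505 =98.02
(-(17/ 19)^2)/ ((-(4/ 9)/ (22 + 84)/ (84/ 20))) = 2894913/ 3610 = 801.91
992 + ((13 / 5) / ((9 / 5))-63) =8374 / 9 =930.44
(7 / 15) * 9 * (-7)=-147 / 5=-29.40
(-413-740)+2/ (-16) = -1153.12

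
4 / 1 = 4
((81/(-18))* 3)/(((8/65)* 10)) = -10.97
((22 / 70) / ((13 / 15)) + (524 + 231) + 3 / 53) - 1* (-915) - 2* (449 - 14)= 3860422 / 4823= 800.42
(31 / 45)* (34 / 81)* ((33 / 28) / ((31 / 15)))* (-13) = -2431 / 1134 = -2.14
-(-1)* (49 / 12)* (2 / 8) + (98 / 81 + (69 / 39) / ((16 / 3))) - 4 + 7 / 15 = -20447 / 21060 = -0.97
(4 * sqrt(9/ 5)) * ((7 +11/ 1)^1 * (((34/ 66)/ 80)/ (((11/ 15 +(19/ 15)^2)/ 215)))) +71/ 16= 71/ 16 +296055 * sqrt(5)/ 11572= 61.64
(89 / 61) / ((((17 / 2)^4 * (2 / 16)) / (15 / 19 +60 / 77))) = 1537920 / 438450859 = 0.00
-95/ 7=-13.57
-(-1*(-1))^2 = -1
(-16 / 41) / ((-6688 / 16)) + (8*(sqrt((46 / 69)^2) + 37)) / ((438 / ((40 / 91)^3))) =251844801176 / 4242478883643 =0.06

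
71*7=497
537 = 537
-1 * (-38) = 38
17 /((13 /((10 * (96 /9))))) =5440 /39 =139.49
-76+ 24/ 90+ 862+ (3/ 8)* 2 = 47221/ 60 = 787.02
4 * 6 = 24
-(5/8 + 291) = -2333/8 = -291.62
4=4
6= 6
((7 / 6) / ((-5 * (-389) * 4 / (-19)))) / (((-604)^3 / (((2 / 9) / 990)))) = 133 / 45823617548121600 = 0.00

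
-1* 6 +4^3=58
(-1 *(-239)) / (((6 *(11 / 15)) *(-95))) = -239 / 418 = -0.57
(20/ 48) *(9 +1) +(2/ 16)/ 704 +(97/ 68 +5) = 3042739/ 287232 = 10.59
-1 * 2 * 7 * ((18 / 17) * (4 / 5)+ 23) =-28378 / 85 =-333.86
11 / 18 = 0.61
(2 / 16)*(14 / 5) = 7 / 20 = 0.35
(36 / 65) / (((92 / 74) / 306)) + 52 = 281536 / 1495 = 188.32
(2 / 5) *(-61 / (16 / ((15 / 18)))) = -61 / 48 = -1.27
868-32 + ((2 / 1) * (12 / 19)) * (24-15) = 16100 / 19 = 847.37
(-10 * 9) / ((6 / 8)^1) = -120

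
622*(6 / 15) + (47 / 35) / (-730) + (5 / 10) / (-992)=6305925881 / 25345600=248.80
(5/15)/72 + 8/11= 1739/2376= 0.73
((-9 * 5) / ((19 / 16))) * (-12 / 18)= 480 / 19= 25.26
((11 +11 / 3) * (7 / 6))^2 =23716 / 81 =292.79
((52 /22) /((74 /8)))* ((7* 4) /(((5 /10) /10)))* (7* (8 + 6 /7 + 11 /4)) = 4732000 /407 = 11626.54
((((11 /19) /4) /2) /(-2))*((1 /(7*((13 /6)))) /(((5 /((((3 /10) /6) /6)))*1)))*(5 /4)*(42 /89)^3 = -14553 /27860374880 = -0.00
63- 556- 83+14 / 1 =-562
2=2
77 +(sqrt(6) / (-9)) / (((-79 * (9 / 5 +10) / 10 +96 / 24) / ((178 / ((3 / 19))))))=169100 * sqrt(6) / 120447 +77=80.44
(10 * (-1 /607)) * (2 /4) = -5 /607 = -0.01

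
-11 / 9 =-1.22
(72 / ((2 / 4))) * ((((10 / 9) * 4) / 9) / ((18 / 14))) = 4480 / 81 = 55.31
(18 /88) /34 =9 /1496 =0.01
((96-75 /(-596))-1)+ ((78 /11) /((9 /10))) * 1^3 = 2025895 /19668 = 103.00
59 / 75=0.79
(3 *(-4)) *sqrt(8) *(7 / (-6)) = 28 *sqrt(2) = 39.60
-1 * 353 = -353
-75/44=-1.70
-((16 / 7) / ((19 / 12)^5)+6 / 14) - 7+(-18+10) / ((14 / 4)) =-24622292 / 2476099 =-9.94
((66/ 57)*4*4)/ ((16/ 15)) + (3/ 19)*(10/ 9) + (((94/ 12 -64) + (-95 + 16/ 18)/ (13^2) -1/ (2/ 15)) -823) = -25132873/ 28899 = -869.68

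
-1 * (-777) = 777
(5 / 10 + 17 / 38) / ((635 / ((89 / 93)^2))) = 15842 / 11594465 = 0.00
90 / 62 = 45 / 31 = 1.45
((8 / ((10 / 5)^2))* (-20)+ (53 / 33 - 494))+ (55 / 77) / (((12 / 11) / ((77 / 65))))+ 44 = -836753 / 1716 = -487.62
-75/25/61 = -0.05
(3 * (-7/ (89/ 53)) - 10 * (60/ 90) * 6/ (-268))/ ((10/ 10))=-73681/ 5963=-12.36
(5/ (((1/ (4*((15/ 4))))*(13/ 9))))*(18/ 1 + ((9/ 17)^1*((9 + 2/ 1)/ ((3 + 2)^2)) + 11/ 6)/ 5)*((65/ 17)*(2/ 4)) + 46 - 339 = 1774213/ 1156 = 1534.79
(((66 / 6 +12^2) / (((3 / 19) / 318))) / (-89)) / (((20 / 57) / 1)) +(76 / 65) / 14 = -809606131 / 80990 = -9996.37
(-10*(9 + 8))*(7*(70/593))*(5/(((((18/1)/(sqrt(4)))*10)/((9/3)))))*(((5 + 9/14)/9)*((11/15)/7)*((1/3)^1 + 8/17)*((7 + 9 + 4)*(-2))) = 7125800/144099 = 49.45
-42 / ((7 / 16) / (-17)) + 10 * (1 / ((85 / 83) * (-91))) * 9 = 2523210 / 1547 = 1631.03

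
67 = 67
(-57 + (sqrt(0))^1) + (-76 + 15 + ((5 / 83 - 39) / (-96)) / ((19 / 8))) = -557450 / 4731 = -117.83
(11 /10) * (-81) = -891 /10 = -89.10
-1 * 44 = -44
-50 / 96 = -25 / 48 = -0.52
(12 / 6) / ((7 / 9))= 18 / 7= 2.57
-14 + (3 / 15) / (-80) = -5601 / 400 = -14.00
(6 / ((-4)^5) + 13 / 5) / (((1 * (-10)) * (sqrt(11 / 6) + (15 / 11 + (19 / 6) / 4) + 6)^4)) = -789369180223156456642884 / 10321295385626298334887768025 + 11371908955296436392384 * sqrt(66) / 2064259077125259666977553605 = -0.00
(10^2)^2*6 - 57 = 59943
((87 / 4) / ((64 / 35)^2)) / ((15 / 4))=7105 / 4096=1.73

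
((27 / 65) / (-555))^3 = -729 / 1738822515625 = -0.00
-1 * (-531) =531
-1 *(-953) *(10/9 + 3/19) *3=206801/57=3628.09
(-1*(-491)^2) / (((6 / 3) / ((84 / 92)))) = -5062701 / 46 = -110058.72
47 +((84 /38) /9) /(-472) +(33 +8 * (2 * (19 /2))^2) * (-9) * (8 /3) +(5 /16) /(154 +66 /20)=-2964811617491 /42319992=-70057.00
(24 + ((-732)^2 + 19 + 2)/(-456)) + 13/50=-4373187/3800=-1150.84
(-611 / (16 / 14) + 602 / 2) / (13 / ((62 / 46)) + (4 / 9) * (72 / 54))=-1564353 / 68552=-22.82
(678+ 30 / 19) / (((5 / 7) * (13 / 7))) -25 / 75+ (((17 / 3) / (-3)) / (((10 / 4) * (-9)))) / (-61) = 624813793 / 1220427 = 511.96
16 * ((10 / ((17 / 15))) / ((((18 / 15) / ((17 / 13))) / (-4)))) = -8000 / 13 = -615.38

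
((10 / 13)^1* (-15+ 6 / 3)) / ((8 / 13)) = -65 / 4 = -16.25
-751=-751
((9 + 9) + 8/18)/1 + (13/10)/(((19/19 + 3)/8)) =947/45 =21.04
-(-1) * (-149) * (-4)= 596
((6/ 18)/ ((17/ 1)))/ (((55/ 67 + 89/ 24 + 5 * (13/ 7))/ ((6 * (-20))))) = -450240/ 2643517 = -0.17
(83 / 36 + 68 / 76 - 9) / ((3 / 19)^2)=-75373 / 324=-232.63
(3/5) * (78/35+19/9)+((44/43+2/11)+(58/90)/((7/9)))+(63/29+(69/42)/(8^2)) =6300878977/921782400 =6.84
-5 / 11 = -0.45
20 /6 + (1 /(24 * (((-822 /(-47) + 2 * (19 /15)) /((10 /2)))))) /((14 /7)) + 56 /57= 4.32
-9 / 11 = -0.82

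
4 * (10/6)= 20/3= 6.67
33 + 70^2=4933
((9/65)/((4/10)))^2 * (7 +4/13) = 7695/8788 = 0.88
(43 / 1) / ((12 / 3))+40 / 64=91 / 8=11.38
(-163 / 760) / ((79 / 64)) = -1304 / 7505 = -0.17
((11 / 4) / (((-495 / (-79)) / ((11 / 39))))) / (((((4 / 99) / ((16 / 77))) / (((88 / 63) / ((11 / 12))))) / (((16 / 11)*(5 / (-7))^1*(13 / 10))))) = -20224 / 15435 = -1.31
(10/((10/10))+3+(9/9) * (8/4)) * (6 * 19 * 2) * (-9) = -30780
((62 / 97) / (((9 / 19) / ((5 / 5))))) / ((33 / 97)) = 1178 / 297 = 3.97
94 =94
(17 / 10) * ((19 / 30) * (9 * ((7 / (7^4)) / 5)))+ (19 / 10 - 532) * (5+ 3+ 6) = -1272769131 / 171500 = -7421.39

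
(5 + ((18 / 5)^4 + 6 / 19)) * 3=6173007 / 11875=519.83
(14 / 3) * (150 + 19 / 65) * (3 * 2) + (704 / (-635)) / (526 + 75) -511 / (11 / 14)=194163727662 / 54573805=3557.82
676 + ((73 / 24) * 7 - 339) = 8599 / 24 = 358.29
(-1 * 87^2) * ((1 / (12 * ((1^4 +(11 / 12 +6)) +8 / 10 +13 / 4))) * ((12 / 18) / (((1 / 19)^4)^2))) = -596790105187.23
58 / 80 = 29 / 40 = 0.72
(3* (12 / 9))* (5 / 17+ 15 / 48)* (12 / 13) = 495 / 221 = 2.24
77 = 77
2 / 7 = 0.29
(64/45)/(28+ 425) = 64/20385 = 0.00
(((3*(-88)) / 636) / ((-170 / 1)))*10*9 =198 / 901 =0.22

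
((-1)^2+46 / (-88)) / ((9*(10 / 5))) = 7 / 264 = 0.03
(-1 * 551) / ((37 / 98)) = -53998 / 37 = -1459.41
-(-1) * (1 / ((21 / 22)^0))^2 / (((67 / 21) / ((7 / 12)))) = 49 / 268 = 0.18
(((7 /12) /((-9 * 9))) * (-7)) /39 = 49 /37908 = 0.00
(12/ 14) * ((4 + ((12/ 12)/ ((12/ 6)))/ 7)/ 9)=19/ 49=0.39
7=7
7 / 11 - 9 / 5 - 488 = -489.16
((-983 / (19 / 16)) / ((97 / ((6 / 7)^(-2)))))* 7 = -1348676 / 16587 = -81.31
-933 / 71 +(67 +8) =4392 / 71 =61.86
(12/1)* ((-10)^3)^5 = -12000000000000000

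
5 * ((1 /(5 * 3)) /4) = 1 /12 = 0.08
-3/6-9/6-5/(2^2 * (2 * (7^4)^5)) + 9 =4468366912666272051/638338130380896008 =7.00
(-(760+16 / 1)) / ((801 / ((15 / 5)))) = -776 / 267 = -2.91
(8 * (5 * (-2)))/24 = -10/3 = -3.33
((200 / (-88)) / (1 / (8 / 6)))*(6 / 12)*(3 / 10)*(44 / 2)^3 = -4840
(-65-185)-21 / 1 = -271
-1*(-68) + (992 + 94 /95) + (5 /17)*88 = 1755298 /1615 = 1086.87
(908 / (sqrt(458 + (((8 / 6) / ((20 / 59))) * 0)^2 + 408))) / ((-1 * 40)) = -227 * sqrt(866) / 8660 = -0.77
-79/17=-4.65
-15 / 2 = -7.50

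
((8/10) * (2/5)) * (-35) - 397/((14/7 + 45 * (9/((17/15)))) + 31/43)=-16191019/1316070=-12.30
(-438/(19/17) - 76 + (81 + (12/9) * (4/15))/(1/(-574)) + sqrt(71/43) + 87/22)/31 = -887117767/583110 + sqrt(3053)/1333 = -1521.31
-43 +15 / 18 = -253 / 6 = -42.17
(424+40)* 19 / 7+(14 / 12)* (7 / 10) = 529303 / 420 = 1260.25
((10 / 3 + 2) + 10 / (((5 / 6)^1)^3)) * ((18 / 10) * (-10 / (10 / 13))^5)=-1889138784 / 125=-15113110.27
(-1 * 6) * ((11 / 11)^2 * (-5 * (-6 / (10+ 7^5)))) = -180 / 16817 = -0.01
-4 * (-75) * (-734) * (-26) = 5725200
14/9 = 1.56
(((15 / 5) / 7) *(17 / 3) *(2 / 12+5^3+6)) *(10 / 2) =66895 / 42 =1592.74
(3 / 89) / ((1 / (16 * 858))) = 41184 / 89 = 462.74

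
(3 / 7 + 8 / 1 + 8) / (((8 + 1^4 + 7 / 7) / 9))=207 / 14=14.79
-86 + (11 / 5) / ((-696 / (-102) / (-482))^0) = -419 / 5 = -83.80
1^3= 1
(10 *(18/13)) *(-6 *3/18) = -180/13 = -13.85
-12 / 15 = -4 / 5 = -0.80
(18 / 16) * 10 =45 / 4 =11.25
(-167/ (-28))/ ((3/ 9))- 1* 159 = -3951/ 28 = -141.11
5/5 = 1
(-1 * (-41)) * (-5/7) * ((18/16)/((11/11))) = -1845/56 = -32.95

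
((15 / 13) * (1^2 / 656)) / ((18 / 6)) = 5 / 8528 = 0.00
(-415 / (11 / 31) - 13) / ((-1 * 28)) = 3252 / 77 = 42.23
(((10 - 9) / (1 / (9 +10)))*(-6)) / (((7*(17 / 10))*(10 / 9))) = -1026 / 119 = -8.62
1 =1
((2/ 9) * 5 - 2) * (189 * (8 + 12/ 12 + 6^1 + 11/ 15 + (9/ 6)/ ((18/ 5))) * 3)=-40698/ 5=-8139.60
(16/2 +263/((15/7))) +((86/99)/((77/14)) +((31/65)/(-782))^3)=18719701170730609801/143017179491043000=130.89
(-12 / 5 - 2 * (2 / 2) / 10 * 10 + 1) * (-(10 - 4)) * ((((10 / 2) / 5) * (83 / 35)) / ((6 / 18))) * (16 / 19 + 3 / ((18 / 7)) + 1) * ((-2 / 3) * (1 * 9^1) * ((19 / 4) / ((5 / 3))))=-1866753 / 250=-7467.01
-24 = -24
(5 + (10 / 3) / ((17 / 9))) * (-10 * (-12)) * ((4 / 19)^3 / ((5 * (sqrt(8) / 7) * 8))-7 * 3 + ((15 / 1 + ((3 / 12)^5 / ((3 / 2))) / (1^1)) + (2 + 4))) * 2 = 77280 * sqrt(2) / 116603 + 575 / 544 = 1.99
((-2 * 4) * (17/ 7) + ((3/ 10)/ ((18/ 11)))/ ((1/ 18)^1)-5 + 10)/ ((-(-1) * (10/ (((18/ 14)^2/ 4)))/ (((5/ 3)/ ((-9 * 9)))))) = 779/ 82320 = 0.01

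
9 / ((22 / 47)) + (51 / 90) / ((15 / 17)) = 49177 / 2475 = 19.87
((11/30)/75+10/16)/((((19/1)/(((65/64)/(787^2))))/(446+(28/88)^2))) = 5304046787/218715545241600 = 0.00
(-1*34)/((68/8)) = -4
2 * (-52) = -104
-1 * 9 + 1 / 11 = -98 / 11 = -8.91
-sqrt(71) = -8.43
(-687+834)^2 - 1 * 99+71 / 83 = 1785401 / 83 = 21510.86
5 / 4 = 1.25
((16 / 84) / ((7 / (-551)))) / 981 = -2204 / 144207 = -0.02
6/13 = 0.46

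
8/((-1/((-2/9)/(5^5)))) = 0.00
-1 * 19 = -19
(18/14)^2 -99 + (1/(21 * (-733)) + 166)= 7397429/107751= 68.65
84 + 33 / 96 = 2699 / 32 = 84.34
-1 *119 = -119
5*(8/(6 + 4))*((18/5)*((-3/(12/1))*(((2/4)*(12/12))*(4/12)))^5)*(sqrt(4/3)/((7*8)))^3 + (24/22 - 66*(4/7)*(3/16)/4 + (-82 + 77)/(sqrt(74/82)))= -5*sqrt(1517)/37 - 417/616 - sqrt(3)/109247201280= -5.94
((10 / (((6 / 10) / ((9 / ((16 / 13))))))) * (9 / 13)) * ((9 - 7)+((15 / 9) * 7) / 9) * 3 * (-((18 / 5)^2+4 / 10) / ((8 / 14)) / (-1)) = 312123 / 16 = 19507.69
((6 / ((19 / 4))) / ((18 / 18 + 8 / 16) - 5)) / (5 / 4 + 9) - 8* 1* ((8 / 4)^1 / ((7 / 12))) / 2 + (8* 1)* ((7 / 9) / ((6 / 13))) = -39460 / 147231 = -0.27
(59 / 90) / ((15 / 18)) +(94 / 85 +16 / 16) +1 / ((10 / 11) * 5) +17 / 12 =23099 / 5100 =4.53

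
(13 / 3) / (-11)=-13 / 33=-0.39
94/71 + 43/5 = 3523/355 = 9.92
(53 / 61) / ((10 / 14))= 371 / 305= 1.22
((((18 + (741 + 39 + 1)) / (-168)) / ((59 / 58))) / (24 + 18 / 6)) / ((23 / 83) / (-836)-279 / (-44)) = -23643961 / 865763640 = -0.03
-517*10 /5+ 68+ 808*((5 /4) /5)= -764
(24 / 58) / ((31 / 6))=72 / 899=0.08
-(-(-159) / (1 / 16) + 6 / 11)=-27990 / 11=-2544.55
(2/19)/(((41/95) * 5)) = 2/41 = 0.05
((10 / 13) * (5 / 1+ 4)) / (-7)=-90 / 91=-0.99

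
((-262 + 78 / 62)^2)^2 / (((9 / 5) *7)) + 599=21343273454123582 / 58181823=366837482.11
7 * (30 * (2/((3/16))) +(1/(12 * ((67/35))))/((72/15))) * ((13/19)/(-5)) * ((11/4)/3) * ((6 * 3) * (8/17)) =-2380.15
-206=-206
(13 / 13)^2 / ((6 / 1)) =1 / 6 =0.17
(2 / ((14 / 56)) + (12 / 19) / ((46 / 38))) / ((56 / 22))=77 / 23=3.35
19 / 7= 2.71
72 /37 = 1.95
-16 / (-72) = 2 / 9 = 0.22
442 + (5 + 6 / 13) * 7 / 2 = 11989 / 26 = 461.12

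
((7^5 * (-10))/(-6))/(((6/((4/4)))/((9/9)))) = 4668.61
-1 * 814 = -814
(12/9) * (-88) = -352/3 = -117.33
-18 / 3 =-6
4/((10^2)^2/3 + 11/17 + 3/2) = 408/340219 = 0.00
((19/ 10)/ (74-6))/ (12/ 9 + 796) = 57/ 1626560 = 0.00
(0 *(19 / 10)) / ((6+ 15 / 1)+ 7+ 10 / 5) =0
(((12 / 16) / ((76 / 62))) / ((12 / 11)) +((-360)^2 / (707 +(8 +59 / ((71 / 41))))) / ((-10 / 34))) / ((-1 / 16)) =98976103 / 10526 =9403.01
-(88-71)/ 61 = -17/ 61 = -0.28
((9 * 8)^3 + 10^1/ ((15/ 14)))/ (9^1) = 1119772/ 27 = 41473.04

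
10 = 10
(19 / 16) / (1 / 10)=95 / 8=11.88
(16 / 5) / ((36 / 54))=24 / 5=4.80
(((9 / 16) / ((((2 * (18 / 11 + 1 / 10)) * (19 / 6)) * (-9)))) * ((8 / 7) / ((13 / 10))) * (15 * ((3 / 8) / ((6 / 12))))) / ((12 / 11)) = -0.05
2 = 2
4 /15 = 0.27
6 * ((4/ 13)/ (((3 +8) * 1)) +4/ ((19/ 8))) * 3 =83736/ 2717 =30.82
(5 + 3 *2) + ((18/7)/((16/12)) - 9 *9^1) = -953/14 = -68.07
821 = 821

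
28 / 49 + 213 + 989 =8418 / 7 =1202.57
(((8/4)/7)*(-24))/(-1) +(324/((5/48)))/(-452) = -96/3955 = -0.02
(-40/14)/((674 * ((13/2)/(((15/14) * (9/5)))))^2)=-3645/6583254223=-0.00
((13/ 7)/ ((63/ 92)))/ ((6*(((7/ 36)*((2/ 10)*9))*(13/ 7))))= 920/ 1323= 0.70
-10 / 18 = -5 / 9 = -0.56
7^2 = 49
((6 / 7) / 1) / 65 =6 / 455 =0.01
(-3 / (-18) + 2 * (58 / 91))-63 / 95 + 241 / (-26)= -220214 / 25935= -8.49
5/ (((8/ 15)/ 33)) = 2475/ 8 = 309.38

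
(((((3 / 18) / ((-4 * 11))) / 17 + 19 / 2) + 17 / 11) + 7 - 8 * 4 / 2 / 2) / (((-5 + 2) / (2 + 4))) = -45083 / 2244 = -20.09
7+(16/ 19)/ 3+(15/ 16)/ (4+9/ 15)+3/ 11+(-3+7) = 2712817/ 230736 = 11.76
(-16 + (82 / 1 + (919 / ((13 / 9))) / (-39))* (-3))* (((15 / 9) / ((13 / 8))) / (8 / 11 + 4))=-46.23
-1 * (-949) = 949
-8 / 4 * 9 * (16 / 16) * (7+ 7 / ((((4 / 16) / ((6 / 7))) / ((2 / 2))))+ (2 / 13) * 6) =-7470 / 13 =-574.62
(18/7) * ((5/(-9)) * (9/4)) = -3.21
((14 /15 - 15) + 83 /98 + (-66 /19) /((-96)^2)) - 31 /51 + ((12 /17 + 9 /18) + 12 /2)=-804921079 /121551360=-6.62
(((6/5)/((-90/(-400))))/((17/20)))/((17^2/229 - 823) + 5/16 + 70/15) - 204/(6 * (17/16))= -4885102752/152622821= -32.01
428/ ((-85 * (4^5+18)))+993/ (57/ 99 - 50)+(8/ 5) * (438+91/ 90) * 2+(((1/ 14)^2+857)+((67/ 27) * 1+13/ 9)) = 613124151610619/ 273024996300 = 2245.67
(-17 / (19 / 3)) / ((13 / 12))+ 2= -118 / 247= -0.48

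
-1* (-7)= 7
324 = 324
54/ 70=27/ 35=0.77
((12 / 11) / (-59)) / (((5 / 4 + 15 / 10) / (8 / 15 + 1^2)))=-368 / 35695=-0.01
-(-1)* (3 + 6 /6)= 4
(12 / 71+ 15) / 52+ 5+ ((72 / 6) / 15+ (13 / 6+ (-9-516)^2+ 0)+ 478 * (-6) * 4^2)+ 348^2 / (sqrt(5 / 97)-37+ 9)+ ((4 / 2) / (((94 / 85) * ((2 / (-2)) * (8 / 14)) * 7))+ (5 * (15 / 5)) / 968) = 981576180716605553 / 4354444225560-121104 * sqrt(485) / 76043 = 225384.32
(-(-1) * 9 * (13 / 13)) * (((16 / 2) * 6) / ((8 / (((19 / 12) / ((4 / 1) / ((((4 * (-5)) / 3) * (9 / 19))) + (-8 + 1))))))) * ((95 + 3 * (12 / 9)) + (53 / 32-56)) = -3665385 / 7936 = -461.87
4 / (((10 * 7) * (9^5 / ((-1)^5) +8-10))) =-0.00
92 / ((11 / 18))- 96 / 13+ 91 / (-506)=940529 / 6578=142.98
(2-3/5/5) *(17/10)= 799/250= 3.20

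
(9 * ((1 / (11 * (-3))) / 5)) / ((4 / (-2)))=3 / 110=0.03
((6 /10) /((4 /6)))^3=729 /1000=0.73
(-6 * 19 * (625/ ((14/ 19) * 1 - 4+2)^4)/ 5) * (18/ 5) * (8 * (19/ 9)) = -1176147025/ 3456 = -340320.32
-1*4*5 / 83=-20 / 83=-0.24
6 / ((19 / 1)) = 6 / 19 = 0.32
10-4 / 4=9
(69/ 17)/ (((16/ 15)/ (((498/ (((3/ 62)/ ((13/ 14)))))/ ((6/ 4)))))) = 11539905/ 476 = 24243.50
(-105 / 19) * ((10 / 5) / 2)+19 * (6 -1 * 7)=-466 / 19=-24.53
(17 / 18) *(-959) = -16303 / 18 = -905.72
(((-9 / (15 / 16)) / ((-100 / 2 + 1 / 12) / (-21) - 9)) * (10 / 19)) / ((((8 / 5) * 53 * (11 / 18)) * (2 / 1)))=136080 / 18487513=0.01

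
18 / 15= 6 / 5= 1.20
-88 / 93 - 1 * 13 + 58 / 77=-94475 / 7161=-13.19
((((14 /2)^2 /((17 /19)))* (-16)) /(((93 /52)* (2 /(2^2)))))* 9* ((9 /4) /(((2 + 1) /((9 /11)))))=-31370976 /5797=-5411.59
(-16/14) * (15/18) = -20/21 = -0.95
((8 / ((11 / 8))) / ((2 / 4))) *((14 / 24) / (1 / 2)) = 448 / 33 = 13.58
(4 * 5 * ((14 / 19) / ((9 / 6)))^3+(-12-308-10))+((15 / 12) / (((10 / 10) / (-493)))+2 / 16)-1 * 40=-1457475257 / 1481544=-983.75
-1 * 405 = -405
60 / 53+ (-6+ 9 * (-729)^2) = 253497099 / 53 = 4782964.13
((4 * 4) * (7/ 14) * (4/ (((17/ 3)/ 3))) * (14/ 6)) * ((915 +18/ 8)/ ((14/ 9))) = 396252/ 17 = 23308.94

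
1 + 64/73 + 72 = 5393/73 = 73.88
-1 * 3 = -3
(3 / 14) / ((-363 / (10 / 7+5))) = -0.00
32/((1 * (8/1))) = 4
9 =9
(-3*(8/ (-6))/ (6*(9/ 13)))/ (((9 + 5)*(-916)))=-13/ 173124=-0.00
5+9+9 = 23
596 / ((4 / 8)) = 1192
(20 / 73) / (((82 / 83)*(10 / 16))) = 1328 / 2993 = 0.44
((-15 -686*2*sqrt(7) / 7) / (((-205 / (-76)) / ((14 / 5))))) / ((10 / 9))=-938448*sqrt(7) / 5125 -14364 / 1025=-498.48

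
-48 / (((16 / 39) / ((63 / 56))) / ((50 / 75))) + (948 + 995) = 7421 / 4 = 1855.25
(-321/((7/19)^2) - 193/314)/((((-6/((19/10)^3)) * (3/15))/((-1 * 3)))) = -249640788169/6154400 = -40562.98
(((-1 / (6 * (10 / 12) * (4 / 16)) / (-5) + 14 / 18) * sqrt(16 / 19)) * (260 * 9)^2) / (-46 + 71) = 20539584 * sqrt(19) / 475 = 188484.15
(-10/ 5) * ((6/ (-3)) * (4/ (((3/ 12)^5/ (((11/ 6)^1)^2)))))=495616/ 9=55068.44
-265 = -265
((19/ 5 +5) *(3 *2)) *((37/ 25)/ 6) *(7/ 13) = 11396/ 1625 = 7.01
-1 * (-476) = 476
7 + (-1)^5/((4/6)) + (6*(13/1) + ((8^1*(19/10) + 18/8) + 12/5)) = 2067/20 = 103.35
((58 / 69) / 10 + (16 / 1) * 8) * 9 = 1152.76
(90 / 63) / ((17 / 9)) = 90 / 119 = 0.76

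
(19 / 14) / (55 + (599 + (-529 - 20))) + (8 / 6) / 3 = 2017 / 4410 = 0.46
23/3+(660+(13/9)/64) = 384589/576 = 667.69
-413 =-413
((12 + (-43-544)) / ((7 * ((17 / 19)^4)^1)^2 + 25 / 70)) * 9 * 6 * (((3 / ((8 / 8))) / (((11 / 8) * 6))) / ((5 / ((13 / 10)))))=-7678065048079608 / 53573161617041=-143.32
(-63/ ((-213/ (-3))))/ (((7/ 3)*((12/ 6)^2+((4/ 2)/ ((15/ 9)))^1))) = -135/ 1846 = -0.07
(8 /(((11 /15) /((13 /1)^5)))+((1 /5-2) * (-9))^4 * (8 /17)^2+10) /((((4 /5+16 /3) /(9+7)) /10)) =106062564.30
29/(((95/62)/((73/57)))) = 131254/5415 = 24.24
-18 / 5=-3.60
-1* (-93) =93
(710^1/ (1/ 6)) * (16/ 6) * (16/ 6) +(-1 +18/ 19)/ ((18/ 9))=3453437/ 114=30293.31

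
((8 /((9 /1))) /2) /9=4 /81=0.05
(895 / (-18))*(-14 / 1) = 6265 / 9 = 696.11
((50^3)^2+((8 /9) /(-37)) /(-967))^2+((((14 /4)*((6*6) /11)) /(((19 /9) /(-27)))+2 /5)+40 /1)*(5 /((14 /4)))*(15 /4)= 37036146501226436048674965910117292 /151700056069023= 244140625000000775802.61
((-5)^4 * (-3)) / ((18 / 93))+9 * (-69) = -20617 / 2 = -10308.50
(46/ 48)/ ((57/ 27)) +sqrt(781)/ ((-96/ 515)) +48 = 7365/ 152 - 515*sqrt(781)/ 96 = -101.47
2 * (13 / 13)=2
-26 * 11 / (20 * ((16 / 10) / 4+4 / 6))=-429 / 32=-13.41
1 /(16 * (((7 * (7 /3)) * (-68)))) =-3 /53312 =-0.00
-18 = -18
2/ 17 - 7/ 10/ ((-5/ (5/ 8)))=279/ 1360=0.21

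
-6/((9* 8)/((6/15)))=-1/30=-0.03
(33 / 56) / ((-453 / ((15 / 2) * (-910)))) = 10725 / 1208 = 8.88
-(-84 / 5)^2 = -7056 / 25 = -282.24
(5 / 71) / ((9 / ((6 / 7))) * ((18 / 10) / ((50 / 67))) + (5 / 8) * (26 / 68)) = 170000 / 61713839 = 0.00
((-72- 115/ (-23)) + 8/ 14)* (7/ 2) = -465/ 2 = -232.50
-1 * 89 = -89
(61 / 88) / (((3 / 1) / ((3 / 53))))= 61 / 4664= 0.01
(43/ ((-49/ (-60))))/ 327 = 0.16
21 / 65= 0.32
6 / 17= 0.35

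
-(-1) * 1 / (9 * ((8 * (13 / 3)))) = 1 / 312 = 0.00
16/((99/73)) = 1168/99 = 11.80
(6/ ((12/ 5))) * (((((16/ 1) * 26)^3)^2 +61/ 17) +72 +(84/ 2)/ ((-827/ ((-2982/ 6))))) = 364321179259609294485/ 28118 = 12956866749399292.07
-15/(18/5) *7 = -175/6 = -29.17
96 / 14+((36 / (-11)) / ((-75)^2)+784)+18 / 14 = 38121847 / 48125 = 792.14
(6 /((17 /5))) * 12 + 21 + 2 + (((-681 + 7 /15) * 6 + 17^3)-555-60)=22013 /85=258.98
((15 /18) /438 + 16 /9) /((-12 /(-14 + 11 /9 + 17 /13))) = 1046089 /614952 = 1.70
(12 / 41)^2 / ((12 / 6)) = 72 / 1681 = 0.04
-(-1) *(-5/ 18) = -5/ 18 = -0.28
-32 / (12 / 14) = -112 / 3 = -37.33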